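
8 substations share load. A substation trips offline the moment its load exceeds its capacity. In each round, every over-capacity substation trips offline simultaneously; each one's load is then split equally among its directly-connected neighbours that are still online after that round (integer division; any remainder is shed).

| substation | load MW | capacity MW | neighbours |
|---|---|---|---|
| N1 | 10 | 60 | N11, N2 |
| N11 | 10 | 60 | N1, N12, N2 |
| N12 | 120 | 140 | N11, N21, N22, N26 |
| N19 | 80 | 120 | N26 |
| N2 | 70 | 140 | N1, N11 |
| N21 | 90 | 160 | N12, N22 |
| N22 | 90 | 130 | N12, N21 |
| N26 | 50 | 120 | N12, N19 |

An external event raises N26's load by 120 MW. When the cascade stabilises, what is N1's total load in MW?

49

Round 1 — N26 at 170 > 120. N26 trips offline.
  N26 sheds 170 MW to N12, N19: 85 each.
    N12: 120+85 = 205 > 140
    N19: 80+85 = 165 > 120
Round 2 — N12, N19 trip offline.
  N12 sheds 205 MW to N11, N21, N22: 68 each (1 lost).
    N11: 10+68 = 78 > 60
    N21: 90+68 = 158 ≤ 160
    N22: 90+68 = 158 > 130
  N19 sheds 165 MW: no online neighbours, lost.
Round 3 — N11, N22 trip offline.
  N11 sheds 78 MW to N1, N2: 39 each.
    N1: 10+39 = 49 ≤ 60
    N2: 70+39 = 109 ≤ 140
  N22 sheds 158 MW to N21: 158 each.
    N21: 158+158 = 316 > 160
Round 4 — N21 trips offline.
  N21 sheds 316 MW: no online neighbours, lost.
No further trips.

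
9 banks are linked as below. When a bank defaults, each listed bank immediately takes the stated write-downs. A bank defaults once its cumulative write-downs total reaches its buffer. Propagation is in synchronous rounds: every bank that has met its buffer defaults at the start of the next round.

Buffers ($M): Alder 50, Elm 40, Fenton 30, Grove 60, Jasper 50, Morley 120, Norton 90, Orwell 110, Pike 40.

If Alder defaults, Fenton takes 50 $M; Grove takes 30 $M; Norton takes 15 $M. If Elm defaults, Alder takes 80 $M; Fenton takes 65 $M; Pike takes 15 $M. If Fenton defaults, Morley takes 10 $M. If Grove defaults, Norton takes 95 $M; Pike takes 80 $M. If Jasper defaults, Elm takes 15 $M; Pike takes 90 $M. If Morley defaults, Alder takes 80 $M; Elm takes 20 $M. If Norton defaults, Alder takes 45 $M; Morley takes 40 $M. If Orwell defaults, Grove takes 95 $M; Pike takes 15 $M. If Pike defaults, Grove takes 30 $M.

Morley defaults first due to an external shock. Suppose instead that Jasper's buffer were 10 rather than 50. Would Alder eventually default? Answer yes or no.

yes

With Jasper's buffer at 10:
Round 1 — Morley defaults (initial).
  Alder: +80 → 80 ≥ 50
  Elm: +20 → 20 < 40
Round 2 — Alder defaults.
  Fenton: +50 → 50 ≥ 30
  Grove: +30 → 30 < 60
  Norton: +15 → 15 < 90
Round 3 — Fenton defaults.
No further defaults.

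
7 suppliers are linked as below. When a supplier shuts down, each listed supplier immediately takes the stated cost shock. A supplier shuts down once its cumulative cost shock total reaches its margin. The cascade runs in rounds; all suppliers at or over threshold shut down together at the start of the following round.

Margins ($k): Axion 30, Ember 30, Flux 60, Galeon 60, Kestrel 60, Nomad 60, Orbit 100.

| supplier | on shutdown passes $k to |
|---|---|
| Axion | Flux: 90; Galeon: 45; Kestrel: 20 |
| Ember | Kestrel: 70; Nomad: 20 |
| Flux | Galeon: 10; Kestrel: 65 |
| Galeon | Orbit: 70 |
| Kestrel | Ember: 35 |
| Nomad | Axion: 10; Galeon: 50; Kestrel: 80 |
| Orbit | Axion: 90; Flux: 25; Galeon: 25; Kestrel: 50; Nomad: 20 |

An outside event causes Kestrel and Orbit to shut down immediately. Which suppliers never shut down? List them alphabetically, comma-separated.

Round 1 — Kestrel, Orbit shut down (initial).
  Axion: +90 → 90 ≥ 30
  Ember: +35 → 35 ≥ 30
  Flux: +25 → 25 < 60
  Galeon: +25 → 25 < 60
  Nomad: +20 → 20 < 60
Round 2 — Axion, Ember shut down.
  Flux: +90 → 115 ≥ 60
  Galeon: +45 → 70 ≥ 60
  Nomad: +20 → 40 < 60
Round 3 — Flux, Galeon shut down.
No further shutdowns.

Nomad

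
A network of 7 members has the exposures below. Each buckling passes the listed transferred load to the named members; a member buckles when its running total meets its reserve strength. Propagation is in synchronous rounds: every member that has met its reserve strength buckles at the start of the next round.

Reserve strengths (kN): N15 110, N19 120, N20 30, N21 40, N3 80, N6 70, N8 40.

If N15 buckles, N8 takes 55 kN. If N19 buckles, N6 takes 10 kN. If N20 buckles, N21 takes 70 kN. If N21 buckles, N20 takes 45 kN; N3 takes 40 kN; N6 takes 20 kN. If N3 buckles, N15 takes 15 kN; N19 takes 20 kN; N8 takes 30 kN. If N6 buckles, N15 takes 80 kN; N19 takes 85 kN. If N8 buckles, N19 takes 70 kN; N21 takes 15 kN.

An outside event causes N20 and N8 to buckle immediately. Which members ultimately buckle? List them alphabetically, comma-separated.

N20, N21, N8

Round 1 — N20, N8 buckle (initial).
  N19: +70 → 70 < 120
  N21: +70+15 → 85 ≥ 40
Round 2 — N21 buckles.
  N3: +40 → 40 < 80
  N6: +20 → 20 < 70
No further bucklings.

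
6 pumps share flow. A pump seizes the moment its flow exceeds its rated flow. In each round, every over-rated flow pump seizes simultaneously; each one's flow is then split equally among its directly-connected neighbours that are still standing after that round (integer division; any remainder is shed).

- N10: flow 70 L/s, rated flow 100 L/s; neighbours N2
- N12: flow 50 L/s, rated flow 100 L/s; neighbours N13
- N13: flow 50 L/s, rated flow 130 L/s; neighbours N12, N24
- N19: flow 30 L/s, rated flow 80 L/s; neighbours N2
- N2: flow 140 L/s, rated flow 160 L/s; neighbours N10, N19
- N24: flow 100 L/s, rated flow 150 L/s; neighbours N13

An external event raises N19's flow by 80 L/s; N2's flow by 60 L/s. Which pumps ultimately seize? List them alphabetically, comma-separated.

Round 1 — N19 at 110 > 80; N2 at 200 > 160. N19, N2 seize.
  N19 sheds 110 L/s: no online neighbours, lost.
  N2 sheds 200 L/s to N10: 200 each.
    N10: 70+200 = 270 > 100
Round 2 — N10 seizes.
  N10 sheds 270 L/s: no online neighbours, lost.
No further seizures.

N10, N19, N2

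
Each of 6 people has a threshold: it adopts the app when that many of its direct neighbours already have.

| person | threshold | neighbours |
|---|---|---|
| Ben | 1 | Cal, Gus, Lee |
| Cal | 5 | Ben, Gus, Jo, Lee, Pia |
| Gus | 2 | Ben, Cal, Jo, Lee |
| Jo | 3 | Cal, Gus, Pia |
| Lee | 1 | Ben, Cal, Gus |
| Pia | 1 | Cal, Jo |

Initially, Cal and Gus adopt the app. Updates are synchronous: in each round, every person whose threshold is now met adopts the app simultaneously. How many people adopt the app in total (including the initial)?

Round 1 — Cal, Gus adopt the app (initial).
Round 2 — checking thresholds:
  Ben: 2 of 3 neighbours ≥ 1, adopts the app.
  Jo: 2 of 3 neighbours < 3, holds.
  Lee: 2 of 3 neighbours ≥ 1, adopts the app.
  Pia: 1 of 2 neighbours ≥ 1, adopts the app.
Round 3 — checking thresholds:
  Jo: 3 of 3 neighbours ≥ 3, adopts the app.
Round 4 — no new adoptions; cascade stops.

6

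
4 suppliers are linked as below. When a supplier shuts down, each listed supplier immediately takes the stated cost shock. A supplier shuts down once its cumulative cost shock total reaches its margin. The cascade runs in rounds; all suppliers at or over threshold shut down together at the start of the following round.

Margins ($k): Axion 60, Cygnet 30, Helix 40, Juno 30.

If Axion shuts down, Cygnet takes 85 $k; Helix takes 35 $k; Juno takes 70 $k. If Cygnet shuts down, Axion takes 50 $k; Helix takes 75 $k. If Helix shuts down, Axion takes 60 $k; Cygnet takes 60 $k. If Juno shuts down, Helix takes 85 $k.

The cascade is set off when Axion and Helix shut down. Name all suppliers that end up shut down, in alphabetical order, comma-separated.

Axion, Cygnet, Helix, Juno

Round 1 — Axion, Helix shut down (initial).
  Cygnet: +85+60 → 145 ≥ 30
  Juno: +70 → 70 ≥ 30
Round 2 — Cygnet, Juno shut down.
No further shutdowns.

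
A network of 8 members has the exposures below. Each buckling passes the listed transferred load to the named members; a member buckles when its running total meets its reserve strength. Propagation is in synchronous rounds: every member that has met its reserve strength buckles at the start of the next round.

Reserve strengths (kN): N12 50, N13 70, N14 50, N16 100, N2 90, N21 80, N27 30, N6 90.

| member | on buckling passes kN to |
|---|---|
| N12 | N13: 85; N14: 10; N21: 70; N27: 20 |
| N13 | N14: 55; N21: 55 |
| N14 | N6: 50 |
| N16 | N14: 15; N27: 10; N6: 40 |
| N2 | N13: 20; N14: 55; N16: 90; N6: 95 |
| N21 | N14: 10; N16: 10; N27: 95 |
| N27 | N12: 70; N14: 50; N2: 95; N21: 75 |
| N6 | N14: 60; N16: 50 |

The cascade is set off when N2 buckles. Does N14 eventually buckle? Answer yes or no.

Round 1 — N2 buckles (initial).
  N13: +20 → 20 < 70
  N14: +55 → 55 ≥ 50
  N16: +90 → 90 < 100
  N6: +95 → 95 ≥ 90
Round 2 — N14, N6 buckle.
  N16: +50 → 140 ≥ 100
Round 3 — N16 buckles.
  N27: +10 → 10 < 30
No further bucklings.

yes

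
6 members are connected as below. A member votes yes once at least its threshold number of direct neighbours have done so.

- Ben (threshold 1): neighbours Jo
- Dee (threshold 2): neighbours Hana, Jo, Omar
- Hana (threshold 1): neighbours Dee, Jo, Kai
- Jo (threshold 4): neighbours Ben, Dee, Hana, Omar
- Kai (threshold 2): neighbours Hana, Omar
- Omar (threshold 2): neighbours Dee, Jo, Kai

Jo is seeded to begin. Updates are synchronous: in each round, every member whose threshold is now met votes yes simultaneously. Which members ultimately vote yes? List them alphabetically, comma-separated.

Ben, Dee, Hana, Jo, Kai, Omar

Round 1 — Jo votes yes (initial).
Round 2 — checking thresholds:
  Ben: 1 of 1 neighbours ≥ 1, votes yes.
  Dee: 1 of 3 neighbours < 2, not yet.
  Hana: 1 of 3 neighbours ≥ 1, votes yes.
  Omar: 1 of 3 neighbours < 2, not yet.
Round 3 — checking thresholds:
  Dee: 2 of 3 neighbours ≥ 2, votes yes.
  Kai: 1 of 2 neighbours < 2, not yet.
  Omar: 1 of 3 neighbours < 2, not yet.
Round 4 — checking thresholds:
  Kai: 1 of 2 neighbours < 2, not yet.
  Omar: 2 of 3 neighbours ≥ 2, votes yes.
Round 5 — checking thresholds:
  Kai: 2 of 2 neighbours ≥ 2, votes yes.
Round 6 — no new yes votes; cascade stops.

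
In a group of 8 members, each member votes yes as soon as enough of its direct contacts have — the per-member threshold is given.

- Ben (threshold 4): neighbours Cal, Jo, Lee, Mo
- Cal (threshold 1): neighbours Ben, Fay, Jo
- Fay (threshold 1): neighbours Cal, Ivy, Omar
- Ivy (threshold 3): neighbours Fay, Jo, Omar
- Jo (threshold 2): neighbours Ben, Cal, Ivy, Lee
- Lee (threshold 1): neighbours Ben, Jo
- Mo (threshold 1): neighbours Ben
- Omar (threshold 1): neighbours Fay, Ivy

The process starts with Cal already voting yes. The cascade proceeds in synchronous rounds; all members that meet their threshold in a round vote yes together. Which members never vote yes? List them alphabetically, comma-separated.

Ben, Ivy, Jo, Lee, Mo

Round 1 — Cal votes yes (initial).
Round 2 — checking thresholds:
  Ben: 1 of 4 neighbours < 4, holds.
  Fay: 1 of 3 neighbours ≥ 1, votes yes.
  Jo: 1 of 4 neighbours < 2, holds.
Round 3 — checking thresholds:
  Ben: 1 of 4 neighbours < 4, holds.
  Ivy: 1 of 3 neighbours < 3, holds.
  Jo: 1 of 4 neighbours < 2, holds.
  Omar: 1 of 2 neighbours ≥ 1, votes yes.
Round 4 — no new yes votes; cascade stops.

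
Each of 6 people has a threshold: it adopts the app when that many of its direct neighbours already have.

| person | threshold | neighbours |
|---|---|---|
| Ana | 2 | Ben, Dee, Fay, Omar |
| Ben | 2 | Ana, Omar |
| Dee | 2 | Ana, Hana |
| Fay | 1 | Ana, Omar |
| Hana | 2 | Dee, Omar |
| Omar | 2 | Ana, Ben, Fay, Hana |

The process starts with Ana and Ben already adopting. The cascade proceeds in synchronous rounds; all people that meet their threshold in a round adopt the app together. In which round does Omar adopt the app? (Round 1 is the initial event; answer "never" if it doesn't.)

2

Round 1 — Ana, Ben adopt the app (initial).
Round 2 — checking thresholds:
  Dee: 1 of 2 neighbours < 2, not yet.
  Fay: 1 of 2 neighbours ≥ 1, adopts the app.
  Omar: 2 of 4 neighbours ≥ 2, adopts the app.
Round 3 — no new adoptions; cascade stops.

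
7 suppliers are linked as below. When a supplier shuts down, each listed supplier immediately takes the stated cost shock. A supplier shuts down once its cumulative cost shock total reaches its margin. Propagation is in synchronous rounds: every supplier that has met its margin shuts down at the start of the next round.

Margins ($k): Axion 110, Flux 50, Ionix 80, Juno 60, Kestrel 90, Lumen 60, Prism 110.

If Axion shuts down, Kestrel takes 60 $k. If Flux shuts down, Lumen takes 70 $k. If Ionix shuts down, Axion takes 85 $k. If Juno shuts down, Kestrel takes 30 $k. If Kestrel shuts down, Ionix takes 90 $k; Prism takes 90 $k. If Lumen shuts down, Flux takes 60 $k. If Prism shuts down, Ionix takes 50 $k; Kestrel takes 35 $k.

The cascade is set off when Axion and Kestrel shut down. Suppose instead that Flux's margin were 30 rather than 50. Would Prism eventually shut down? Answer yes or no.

no

With Flux's margin at 30:
Round 1 — Axion, Kestrel shut down (initial).
  Ionix: +90 → 90 ≥ 80
  Prism: +90 → 90 < 110
Round 2 — Ionix shuts down.
No further shutdowns.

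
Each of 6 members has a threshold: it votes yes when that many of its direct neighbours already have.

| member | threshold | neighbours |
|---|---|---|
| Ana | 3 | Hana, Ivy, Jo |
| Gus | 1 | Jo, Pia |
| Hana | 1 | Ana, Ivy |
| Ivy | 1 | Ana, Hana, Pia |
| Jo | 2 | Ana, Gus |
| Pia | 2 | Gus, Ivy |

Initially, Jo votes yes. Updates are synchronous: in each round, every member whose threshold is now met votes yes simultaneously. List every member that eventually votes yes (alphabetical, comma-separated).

Gus, Jo

Round 1 — Jo votes yes (initial).
Round 2 — checking thresholds:
  Ana: 1 of 3 neighbours < 3, holds.
  Gus: 1 of 2 neighbours ≥ 1, votes yes.
Round 3 — no new yes votes; cascade stops.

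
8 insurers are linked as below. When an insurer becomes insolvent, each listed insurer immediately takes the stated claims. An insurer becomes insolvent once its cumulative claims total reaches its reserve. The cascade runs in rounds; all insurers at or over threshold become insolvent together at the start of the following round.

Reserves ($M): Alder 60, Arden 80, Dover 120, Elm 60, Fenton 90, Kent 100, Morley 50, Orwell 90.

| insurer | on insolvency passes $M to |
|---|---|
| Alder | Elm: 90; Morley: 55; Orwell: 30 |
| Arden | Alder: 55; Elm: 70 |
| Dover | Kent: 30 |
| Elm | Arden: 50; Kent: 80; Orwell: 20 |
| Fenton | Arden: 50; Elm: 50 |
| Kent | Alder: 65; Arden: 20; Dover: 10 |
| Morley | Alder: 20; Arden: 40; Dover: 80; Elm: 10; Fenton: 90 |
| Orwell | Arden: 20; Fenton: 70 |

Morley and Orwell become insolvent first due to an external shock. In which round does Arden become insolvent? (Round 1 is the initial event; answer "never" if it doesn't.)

3

Round 1 — Morley, Orwell become insolvent (initial).
  Alder: +20 → 20 < 60
  Arden: +40+20 → 60 < 80
  Dover: +80 → 80 < 120
  Elm: +10 → 10 < 60
  Fenton: +90+70 → 160 ≥ 90
Round 2 — Fenton becomes insolvent.
  Arden: +50 → 110 ≥ 80
  Elm: +50 → 60 ≥ 60
Round 3 — Arden, Elm become insolvent.
  Alder: +55 → 75 ≥ 60
  Kent: +80 → 80 < 100
Round 4 — Alder becomes insolvent.
No further insolvencies.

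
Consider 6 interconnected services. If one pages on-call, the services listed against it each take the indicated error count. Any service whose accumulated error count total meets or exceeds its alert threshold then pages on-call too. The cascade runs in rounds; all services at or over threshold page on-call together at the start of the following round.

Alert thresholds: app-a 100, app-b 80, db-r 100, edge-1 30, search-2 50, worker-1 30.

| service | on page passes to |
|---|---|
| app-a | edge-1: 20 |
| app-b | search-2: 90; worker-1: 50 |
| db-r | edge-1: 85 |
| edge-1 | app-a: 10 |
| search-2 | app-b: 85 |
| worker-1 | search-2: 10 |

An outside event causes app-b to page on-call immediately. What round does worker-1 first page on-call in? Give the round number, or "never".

Round 1 — app-b pages on-call (initial).
  search-2: +90 → 90 ≥ 50
  worker-1: +50 → 50 ≥ 30
Round 2 — search-2, worker-1 page on-call.
No further pages.

2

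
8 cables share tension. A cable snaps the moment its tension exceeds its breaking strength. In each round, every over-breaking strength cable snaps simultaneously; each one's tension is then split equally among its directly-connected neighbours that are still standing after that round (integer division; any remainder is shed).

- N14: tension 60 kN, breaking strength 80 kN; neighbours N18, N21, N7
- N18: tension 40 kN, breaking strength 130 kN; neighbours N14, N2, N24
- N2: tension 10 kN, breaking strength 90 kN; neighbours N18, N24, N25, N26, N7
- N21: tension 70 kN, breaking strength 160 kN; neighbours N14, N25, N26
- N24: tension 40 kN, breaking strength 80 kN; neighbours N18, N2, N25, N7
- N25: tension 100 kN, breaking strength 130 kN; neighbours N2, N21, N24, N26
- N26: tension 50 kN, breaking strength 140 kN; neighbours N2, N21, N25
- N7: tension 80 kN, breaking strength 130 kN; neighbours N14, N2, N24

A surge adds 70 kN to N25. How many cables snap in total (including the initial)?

Round 1 — N25 at 170 > 130. N25 snaps.
  N25 sheds 170 kN to N2, N21, N24, N26: 42 each (2 lost).
    N2: 10+42 = 52 ≤ 90
    N21: 70+42 = 112 ≤ 160
    N24: 40+42 = 82 > 80
    N26: 50+42 = 92 ≤ 140
Round 2 — N24 snaps.
  N24 sheds 82 kN to N18, N2, N7: 27 each (1 lost).
    N18: 40+27 = 67 ≤ 130
    N2: 52+27 = 79 ≤ 90
    N7: 80+27 = 107 ≤ 130
No further breaks.

2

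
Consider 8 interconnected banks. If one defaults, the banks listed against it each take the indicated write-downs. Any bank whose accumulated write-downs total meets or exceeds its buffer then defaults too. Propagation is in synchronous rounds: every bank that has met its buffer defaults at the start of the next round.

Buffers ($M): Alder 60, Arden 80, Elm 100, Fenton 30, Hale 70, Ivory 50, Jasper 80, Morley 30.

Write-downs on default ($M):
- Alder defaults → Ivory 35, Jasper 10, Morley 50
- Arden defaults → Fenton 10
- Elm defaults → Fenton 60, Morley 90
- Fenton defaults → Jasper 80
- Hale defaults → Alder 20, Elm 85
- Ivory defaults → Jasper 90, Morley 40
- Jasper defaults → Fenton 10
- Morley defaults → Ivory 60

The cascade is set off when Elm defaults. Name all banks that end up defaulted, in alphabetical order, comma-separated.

Round 1 — Elm defaults (initial).
  Fenton: +60 → 60 ≥ 30
  Morley: +90 → 90 ≥ 30
Round 2 — Fenton, Morley default.
  Ivory: +60 → 60 ≥ 50
  Jasper: +80 → 80 ≥ 80
Round 3 — Ivory, Jasper default.
No further defaults.

Elm, Fenton, Ivory, Jasper, Morley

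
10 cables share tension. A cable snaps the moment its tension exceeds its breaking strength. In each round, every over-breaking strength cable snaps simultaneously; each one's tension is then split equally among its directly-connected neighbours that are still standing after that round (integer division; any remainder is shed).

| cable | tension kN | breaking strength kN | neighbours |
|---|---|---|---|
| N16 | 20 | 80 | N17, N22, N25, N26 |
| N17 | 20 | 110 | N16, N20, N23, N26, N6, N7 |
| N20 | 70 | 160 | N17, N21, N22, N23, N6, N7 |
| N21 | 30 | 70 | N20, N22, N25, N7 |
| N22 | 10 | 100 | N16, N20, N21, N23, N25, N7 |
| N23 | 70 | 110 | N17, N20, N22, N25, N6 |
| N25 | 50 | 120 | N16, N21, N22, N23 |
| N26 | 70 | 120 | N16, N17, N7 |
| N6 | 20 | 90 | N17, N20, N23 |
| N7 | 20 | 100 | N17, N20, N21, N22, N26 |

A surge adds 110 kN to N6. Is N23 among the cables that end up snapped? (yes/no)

yes

Round 1 — N6 at 130 > 90. N6 snaps.
  N6 sheds 130 kN to N17, N20, N23: 43 each (1 lost).
    N17: 20+43 = 63 ≤ 110
    N20: 70+43 = 113 ≤ 160
    N23: 70+43 = 113 > 110
Round 2 — N23 snaps.
  N23 sheds 113 kN to N17, N20, N22, N25: 28 each (1 lost).
    N17: 63+28 = 91 ≤ 110
    N20: 113+28 = 141 ≤ 160
    N22: 10+28 = 38 ≤ 100
    N25: 50+28 = 78 ≤ 120
No further breaks.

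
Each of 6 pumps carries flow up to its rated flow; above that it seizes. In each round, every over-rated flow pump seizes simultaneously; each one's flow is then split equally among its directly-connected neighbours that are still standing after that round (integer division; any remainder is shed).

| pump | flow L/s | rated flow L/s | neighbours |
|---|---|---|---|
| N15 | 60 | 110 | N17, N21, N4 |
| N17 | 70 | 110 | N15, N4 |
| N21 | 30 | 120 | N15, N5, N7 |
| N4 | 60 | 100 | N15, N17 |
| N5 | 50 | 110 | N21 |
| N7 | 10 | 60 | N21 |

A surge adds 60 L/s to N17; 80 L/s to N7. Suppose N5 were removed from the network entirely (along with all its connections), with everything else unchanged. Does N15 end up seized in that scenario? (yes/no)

yes

With N5 removed:
Round 1 — N17 at 130 > 110; N7 at 90 > 60. N17, N7 seize.
  N17 sheds 130 L/s to N15, N4: 65 each.
    N15: 60+65 = 125 > 110
    N4: 60+65 = 125 > 100
  N7 sheds 90 L/s to N21: 90 each.
    N21: 30+90 = 120 ≤ 120
Round 2 — N15, N4 seize.
  N15 sheds 125 L/s to N21: 125 each.
    N21: 120+125 = 245 > 120
  N4 sheds 125 L/s: no online neighbours, lost.
Round 3 — N21 seizes.
  N21 sheds 245 L/s: no online neighbours, lost.
No further seizures.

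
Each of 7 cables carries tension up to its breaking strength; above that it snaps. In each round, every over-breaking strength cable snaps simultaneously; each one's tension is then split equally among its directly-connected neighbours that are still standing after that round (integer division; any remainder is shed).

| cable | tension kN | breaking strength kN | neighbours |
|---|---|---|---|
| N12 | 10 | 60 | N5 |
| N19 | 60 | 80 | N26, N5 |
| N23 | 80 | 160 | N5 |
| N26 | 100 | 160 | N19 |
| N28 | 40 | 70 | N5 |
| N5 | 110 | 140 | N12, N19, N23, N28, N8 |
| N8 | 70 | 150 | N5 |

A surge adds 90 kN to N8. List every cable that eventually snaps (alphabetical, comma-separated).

N12, N19, N26, N28, N5, N8

Round 1 — N8 at 160 > 150. N8 snaps.
  N8 sheds 160 kN to N5: 160 each.
    N5: 110+160 = 270 > 140
Round 2 — N5 snaps.
  N5 sheds 270 kN to N12, N19, N23, N28: 67 each (2 lost).
    N12: 10+67 = 77 > 60
    N19: 60+67 = 127 > 80
    N23: 80+67 = 147 ≤ 160
    N28: 40+67 = 107 > 70
Round 3 — N12, N19, N28 snap.
  N12 sheds 77 kN: no online neighbours, lost.
  N19 sheds 127 kN to N26: 127 each.
    N26: 100+127 = 227 > 160
  N28 sheds 107 kN: no online neighbours, lost.
Round 4 — N26 snaps.
  N26 sheds 227 kN: no online neighbours, lost.
No further breaks.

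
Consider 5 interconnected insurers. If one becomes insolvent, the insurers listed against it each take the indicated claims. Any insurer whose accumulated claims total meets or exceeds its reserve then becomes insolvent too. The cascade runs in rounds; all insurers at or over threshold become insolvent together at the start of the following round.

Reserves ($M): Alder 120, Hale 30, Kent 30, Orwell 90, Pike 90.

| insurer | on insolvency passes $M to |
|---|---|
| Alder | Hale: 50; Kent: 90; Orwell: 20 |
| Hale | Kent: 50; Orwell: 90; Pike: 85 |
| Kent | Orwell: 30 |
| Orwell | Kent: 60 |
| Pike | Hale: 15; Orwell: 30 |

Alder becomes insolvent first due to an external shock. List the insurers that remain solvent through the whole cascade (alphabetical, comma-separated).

Pike

Round 1 — Alder becomes insolvent (initial).
  Hale: +50 → 50 ≥ 30
  Kent: +90 → 90 ≥ 30
  Orwell: +20 → 20 < 90
Round 2 — Hale, Kent become insolvent.
  Orwell: +90+30 → 140 ≥ 90
  Pike: +85 → 85 < 90
Round 3 — Orwell becomes insolvent.
No further insolvencies.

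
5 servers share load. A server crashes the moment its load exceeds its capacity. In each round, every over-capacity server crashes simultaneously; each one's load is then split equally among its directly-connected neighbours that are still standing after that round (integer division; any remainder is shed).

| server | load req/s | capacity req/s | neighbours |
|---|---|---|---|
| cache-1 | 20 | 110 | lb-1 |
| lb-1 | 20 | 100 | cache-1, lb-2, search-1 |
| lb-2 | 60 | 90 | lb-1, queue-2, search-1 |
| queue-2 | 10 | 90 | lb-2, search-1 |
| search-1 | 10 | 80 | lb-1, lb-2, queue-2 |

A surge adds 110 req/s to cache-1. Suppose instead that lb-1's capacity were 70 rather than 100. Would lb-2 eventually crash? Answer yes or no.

With lb-1's capacity at 70:
Round 1 — cache-1 at 130 > 110. cache-1 crashes.
  cache-1 sheds 130 req/s to lb-1: 130 each.
    lb-1: 20+130 = 150 > 70
Round 2 — lb-1 crashes.
  lb-1 sheds 150 req/s to lb-2, search-1: 75 each.
    lb-2: 60+75 = 135 > 90
    search-1: 10+75 = 85 > 80
Round 3 — lb-2, search-1 crash.
  lb-2 sheds 135 req/s to queue-2: 135 each.
    queue-2: 10+135 = 145 > 90
  search-1 sheds 85 req/s to queue-2: 85 each.
    queue-2: 145+85 = 230 > 90
Round 4 — queue-2 crashes.
  queue-2 sheds 230 req/s: no online neighbours, lost.
No further crashes.

yes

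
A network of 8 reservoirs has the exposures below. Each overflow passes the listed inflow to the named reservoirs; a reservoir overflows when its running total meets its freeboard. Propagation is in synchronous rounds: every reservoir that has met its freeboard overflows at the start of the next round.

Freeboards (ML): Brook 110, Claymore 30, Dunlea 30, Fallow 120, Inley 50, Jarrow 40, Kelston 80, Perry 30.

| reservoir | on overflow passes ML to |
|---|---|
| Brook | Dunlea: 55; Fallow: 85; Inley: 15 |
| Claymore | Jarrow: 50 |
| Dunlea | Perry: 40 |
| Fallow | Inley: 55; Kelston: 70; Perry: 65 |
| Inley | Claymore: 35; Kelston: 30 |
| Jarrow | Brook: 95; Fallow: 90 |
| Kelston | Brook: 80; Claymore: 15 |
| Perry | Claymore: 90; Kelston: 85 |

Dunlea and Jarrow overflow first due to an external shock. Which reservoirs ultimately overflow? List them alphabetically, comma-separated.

Round 1 — Dunlea, Jarrow overflow (initial).
  Brook: +95 → 95 < 110
  Fallow: +90 → 90 < 120
  Perry: +40 → 40 ≥ 30
Round 2 — Perry overflows.
  Claymore: +90 → 90 ≥ 30
  Kelston: +85 → 85 ≥ 80
Round 3 — Claymore, Kelston overflow.
  Brook: +80 → 175 ≥ 110
Round 4 — Brook overflows.
  Fallow: +85 → 175 ≥ 120
  Inley: +15 → 15 < 50
Round 5 — Fallow overflows.
  Inley: +55 → 70 ≥ 50
Round 6 — Inley overflows.
No further overflows.

Brook, Claymore, Dunlea, Fallow, Inley, Jarrow, Kelston, Perry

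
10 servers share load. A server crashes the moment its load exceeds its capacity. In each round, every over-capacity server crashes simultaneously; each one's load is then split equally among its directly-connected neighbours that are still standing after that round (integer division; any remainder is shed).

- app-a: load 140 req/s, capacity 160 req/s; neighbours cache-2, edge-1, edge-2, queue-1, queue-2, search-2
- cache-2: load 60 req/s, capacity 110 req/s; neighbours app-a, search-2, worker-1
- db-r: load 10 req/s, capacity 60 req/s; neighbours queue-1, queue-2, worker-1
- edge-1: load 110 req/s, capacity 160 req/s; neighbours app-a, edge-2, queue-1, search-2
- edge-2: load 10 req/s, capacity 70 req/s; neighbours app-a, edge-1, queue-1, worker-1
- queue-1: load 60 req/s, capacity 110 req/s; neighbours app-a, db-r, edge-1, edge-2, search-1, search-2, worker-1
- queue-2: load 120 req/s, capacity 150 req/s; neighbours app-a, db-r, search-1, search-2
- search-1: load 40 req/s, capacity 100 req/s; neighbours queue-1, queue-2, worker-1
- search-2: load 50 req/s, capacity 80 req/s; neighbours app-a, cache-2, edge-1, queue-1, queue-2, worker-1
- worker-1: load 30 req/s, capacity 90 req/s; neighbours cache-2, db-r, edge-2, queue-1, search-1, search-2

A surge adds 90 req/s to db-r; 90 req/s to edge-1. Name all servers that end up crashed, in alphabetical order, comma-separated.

app-a, cache-2, db-r, edge-1, edge-2, queue-1, queue-2, search-1, search-2, worker-1

Round 1 — db-r at 100 > 60; edge-1 at 200 > 160. db-r, edge-1 crash.
  db-r sheds 100 req/s to queue-1, queue-2, worker-1: 33 each (1 lost).
    queue-1: 60+33 = 93 ≤ 110
    queue-2: 120+33 = 153 > 150
    worker-1: 30+33 = 63 ≤ 90
  edge-1 sheds 200 req/s to app-a, edge-2, queue-1, search-2: 50 each.
    app-a: 140+50 = 190 > 160
    edge-2: 10+50 = 60 ≤ 70
    queue-1: 93+50 = 143 > 110
    search-2: 50+50 = 100 > 80
Round 2 — app-a, queue-1, queue-2, search-2 crash.
  app-a sheds 190 req/s to cache-2, edge-2: 95 each.
    cache-2: 60+95 = 155 > 110
    edge-2: 60+95 = 155 > 70
  queue-1 sheds 143 req/s to edge-2, search-1, worker-1: 47 each (2 lost).
    edge-2: 155+47 = 202 > 70
    search-1: 40+47 = 87 ≤ 100
    worker-1: 63+47 = 110 > 90
  queue-2 sheds 153 req/s to search-1: 153 each.
    search-1: 87+153 = 240 > 100
  search-2 sheds 100 req/s to cache-2, worker-1: 50 each.
    cache-2: 155+50 = 205 > 110
    worker-1: 110+50 = 160 > 90
Round 3 — cache-2, edge-2, search-1, worker-1 crash.
  cache-2 sheds 205 req/s: no online neighbours, lost.
  edge-2 sheds 202 req/s: no online neighbours, lost.
  search-1 sheds 240 req/s: no online neighbours, lost.
  worker-1 sheds 160 req/s: no online neighbours, lost.
No further crashes.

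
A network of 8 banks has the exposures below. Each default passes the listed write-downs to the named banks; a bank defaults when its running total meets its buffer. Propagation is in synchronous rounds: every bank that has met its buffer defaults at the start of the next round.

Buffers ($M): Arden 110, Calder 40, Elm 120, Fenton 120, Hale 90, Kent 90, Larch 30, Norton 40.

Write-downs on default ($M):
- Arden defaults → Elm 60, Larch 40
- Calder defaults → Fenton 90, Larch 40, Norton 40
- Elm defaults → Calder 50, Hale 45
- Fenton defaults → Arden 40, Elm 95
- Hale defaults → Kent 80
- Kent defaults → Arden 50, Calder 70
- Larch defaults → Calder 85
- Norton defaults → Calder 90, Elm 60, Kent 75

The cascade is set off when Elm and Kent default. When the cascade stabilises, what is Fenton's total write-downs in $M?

90

Round 1 — Elm, Kent default (initial).
  Arden: +50 → 50 < 110
  Calder: +50+70 → 120 ≥ 40
  Hale: +45 → 45 < 90
Round 2 — Calder defaults.
  Fenton: +90 → 90 < 120
  Larch: +40 → 40 ≥ 30
  Norton: +40 → 40 ≥ 40
Round 3 — Larch, Norton default.
No further defaults.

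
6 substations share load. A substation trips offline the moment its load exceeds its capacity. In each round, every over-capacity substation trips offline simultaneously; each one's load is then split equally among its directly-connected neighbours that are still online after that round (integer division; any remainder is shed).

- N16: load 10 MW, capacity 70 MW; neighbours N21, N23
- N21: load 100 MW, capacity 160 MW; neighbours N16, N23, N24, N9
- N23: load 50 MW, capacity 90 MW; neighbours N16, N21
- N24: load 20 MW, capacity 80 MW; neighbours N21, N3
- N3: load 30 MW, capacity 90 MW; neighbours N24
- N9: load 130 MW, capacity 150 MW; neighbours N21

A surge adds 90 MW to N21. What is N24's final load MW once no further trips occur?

67

Round 1 — N21 at 190 > 160. N21 trips offline.
  N21 sheds 190 MW to N16, N23, N24, N9: 47 each (2 lost).
    N16: 10+47 = 57 ≤ 70
    N23: 50+47 = 97 > 90
    N24: 20+47 = 67 ≤ 80
    N9: 130+47 = 177 > 150
Round 2 — N23, N9 trip offline.
  N23 sheds 97 MW to N16: 97 each.
    N16: 57+97 = 154 > 70
  N9 sheds 177 MW: no online neighbours, lost.
Round 3 — N16 trips offline.
  N16 sheds 154 MW: no online neighbours, lost.
No further trips.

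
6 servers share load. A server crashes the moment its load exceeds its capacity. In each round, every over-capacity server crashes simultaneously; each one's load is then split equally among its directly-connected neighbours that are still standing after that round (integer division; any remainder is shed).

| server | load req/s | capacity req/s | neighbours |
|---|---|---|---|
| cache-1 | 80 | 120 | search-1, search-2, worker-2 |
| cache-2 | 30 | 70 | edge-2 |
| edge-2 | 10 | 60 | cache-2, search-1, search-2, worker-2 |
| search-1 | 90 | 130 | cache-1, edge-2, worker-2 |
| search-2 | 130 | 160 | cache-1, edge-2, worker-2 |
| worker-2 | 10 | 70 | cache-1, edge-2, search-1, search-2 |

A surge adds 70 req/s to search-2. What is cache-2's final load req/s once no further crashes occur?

68

Round 1 — search-2 at 200 > 160. search-2 crashes.
  search-2 sheds 200 req/s to cache-1, edge-2, worker-2: 66 each (2 lost).
    cache-1: 80+66 = 146 > 120
    edge-2: 10+66 = 76 > 60
    worker-2: 10+66 = 76 > 70
Round 2 — cache-1, edge-2, worker-2 crash.
  cache-1 sheds 146 req/s to search-1: 146 each.
    search-1: 90+146 = 236 > 130
  edge-2 sheds 76 req/s to cache-2, search-1: 38 each.
    cache-2: 30+38 = 68 ≤ 70
    search-1: 236+38 = 274 > 130
  worker-2 sheds 76 req/s to search-1: 76 each.
    search-1: 274+76 = 350 > 130
Round 3 — search-1 crashes.
  search-1 sheds 350 req/s: no online neighbours, lost.
No further crashes.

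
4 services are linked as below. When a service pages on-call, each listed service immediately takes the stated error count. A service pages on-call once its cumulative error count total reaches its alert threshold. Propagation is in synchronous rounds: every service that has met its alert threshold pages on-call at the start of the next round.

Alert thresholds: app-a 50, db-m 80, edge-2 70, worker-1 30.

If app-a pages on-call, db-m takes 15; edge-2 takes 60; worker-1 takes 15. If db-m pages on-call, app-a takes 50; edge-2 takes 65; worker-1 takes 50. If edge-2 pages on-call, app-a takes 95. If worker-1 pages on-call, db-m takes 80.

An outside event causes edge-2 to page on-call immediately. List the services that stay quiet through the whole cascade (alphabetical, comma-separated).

db-m, worker-1

Round 1 — edge-2 pages on-call (initial).
  app-a: +95 → 95 ≥ 50
Round 2 — app-a pages on-call.
  db-m: +15 → 15 < 80
  worker-1: +15 → 15 < 30
No further pages.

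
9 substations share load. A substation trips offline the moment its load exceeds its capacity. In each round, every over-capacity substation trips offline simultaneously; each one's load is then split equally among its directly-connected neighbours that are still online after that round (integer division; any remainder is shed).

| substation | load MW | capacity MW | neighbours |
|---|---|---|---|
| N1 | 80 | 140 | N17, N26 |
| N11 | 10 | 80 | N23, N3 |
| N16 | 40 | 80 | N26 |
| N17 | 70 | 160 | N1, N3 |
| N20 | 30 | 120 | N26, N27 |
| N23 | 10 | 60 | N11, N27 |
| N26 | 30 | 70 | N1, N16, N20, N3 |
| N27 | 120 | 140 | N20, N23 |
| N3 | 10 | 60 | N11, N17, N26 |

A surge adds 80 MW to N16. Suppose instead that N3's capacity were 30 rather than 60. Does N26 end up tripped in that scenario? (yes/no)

yes

With N3's capacity at 30:
Round 1 — N16 at 120 > 80. N16 trips offline.
  N16 sheds 120 MW to N26: 120 each.
    N26: 30+120 = 150 > 70
Round 2 — N26 trips offline.
  N26 sheds 150 MW to N1, N20, N3: 50 each.
    N1: 80+50 = 130 ≤ 140
    N20: 30+50 = 80 ≤ 120
    N3: 10+50 = 60 > 30
Round 3 — N3 trips offline.
  N3 sheds 60 MW to N11, N17: 30 each.
    N11: 10+30 = 40 ≤ 80
    N17: 70+30 = 100 ≤ 160
No further trips.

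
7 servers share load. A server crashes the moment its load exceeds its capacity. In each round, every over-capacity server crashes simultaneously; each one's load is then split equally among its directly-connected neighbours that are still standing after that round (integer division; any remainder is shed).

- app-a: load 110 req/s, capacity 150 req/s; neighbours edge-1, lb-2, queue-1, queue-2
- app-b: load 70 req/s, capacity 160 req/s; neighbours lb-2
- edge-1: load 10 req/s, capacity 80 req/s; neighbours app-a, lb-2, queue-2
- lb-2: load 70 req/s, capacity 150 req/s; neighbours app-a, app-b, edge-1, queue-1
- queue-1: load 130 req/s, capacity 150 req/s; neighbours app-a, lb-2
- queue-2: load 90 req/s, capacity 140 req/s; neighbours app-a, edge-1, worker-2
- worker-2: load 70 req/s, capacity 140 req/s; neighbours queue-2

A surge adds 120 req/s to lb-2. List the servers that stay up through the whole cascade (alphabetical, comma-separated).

Round 1 — lb-2 at 190 > 150. lb-2 crashes.
  lb-2 sheds 190 req/s to app-a, app-b, edge-1, queue-1: 47 each (2 lost).
    app-a: 110+47 = 157 > 150
    app-b: 70+47 = 117 ≤ 160
    edge-1: 10+47 = 57 ≤ 80
    queue-1: 130+47 = 177 > 150
Round 2 — app-a, queue-1 crash.
  app-a sheds 157 req/s to edge-1, queue-2: 78 each (1 lost).
    edge-1: 57+78 = 135 > 80
    queue-2: 90+78 = 168 > 140
  queue-1 sheds 177 req/s: no online neighbours, lost.
Round 3 — edge-1, queue-2 crash.
  edge-1 sheds 135 req/s: no online neighbours, lost.
  queue-2 sheds 168 req/s to worker-2: 168 each.
    worker-2: 70+168 = 238 > 140
Round 4 — worker-2 crashes.
  worker-2 sheds 238 req/s: no online neighbours, lost.
No further crashes.

app-b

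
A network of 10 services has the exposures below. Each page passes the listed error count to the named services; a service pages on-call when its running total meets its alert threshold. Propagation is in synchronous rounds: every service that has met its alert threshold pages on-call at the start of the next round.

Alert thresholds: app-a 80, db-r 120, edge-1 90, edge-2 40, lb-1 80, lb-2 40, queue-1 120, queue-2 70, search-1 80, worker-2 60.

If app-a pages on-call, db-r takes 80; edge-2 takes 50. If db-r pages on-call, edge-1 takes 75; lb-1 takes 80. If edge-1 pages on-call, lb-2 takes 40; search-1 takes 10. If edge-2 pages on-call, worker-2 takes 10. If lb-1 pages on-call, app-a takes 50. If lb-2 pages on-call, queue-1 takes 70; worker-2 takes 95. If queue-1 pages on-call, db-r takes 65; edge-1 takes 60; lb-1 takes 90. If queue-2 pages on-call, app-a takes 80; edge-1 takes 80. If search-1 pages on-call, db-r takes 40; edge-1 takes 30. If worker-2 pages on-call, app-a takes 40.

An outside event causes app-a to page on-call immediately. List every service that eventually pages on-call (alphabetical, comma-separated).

app-a, edge-2

Round 1 — app-a pages on-call (initial).
  db-r: +80 → 80 < 120
  edge-2: +50 → 50 ≥ 40
Round 2 — edge-2 pages on-call.
  worker-2: +10 → 10 < 60
No further pages.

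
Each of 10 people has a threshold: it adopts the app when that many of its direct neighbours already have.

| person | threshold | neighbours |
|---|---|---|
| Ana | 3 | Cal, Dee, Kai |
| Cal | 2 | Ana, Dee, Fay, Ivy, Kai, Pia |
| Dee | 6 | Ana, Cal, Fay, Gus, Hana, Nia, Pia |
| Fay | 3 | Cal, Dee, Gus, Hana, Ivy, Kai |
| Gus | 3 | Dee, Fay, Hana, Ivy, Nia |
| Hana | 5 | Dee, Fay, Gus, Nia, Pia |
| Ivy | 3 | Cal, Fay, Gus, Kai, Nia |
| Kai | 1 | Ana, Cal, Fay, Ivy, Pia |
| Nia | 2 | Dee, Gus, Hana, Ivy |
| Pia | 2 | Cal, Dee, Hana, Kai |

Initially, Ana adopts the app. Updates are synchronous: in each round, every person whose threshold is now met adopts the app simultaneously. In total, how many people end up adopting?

4

Round 1 — Ana adopts the app (initial).
Round 2 — checking thresholds:
  Cal: 1 of 6 neighbours < 2, not yet.
  Dee: 1 of 7 neighbours < 6, not yet.
  Kai: 1 of 5 neighbours ≥ 1, adopts the app.
Round 3 — checking thresholds:
  Cal: 2 of 6 neighbours ≥ 2, adopts the app.
  Dee: 1 of 7 neighbours < 6, not yet.
  Fay: 1 of 6 neighbours < 3, not yet.
  Ivy: 1 of 5 neighbours < 3, not yet.
  Pia: 1 of 4 neighbours < 2, not yet.
Round 4 — checking thresholds:
  Dee: 2 of 7 neighbours < 6, not yet.
  Fay: 2 of 6 neighbours < 3, not yet.
  Ivy: 2 of 5 neighbours < 3, not yet.
  Pia: 2 of 4 neighbours ≥ 2, adopts the app.
Round 5 — no new adoptions; cascade stops.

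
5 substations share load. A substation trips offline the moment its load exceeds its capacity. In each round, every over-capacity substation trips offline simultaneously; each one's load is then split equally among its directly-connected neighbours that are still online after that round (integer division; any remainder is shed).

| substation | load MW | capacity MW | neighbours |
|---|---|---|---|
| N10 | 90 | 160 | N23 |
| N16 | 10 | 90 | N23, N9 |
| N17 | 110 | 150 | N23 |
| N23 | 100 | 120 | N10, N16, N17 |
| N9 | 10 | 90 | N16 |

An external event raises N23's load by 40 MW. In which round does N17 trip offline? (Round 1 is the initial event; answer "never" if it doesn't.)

Round 1 — N23 at 140 > 120. N23 trips offline.
  N23 sheds 140 MW to N10, N16, N17: 46 each (2 lost).
    N10: 90+46 = 136 ≤ 160
    N16: 10+46 = 56 ≤ 90
    N17: 110+46 = 156 > 150
Round 2 — N17 trips offline.
  N17 sheds 156 MW: no online neighbours, lost.
No further trips.

2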